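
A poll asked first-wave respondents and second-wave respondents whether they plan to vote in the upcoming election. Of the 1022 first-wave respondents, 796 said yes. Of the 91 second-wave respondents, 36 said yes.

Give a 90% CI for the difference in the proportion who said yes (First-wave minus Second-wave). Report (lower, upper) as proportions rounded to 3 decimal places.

(0.296, 0.470)

Sample proportions: 796/1022 = 0.7789, 36/91 = 0.3956.
Each SE is √(p̂(1−p̂)/n): √(0.7789·0.2211/1022) = 0.01298 and √(0.3956·0.6044/91) = 0.05126.
SE(p̂₁ − p̂₂) = √(SE₁² + SE₂²) = √(0.0001684804 + 0.0026275876) = 0.05288, since the two samples are independent.
At 90% confidence z* = 1.645; margin = 1.645 × 0.05288 = 0.08699.
The difference is 0.7789 − 0.3956 = 0.3833, so the interval is 0.3833 ± 0.08699 = (0.296, 0.470).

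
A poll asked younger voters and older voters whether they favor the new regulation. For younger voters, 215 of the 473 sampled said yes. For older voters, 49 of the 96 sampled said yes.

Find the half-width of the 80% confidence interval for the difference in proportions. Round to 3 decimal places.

0.072

Sample proportions: 215/473 = 0.4545, 49/96 = 0.5104.
Each SE is √(p̂(1−p̂)/n): √(0.4545·0.5455/473) = 0.02289 and √(0.5104·0.4896/96) = 0.05102.
SE(p̂₁ − p̂₂) = √(SE₁² + SE₂²) = √(0.0005239521 + 0.0026030404) = 0.05592, since the two samples are independent.
At 80% confidence z* = 1.282; margin = 1.282 × 0.05592 = 0.07169.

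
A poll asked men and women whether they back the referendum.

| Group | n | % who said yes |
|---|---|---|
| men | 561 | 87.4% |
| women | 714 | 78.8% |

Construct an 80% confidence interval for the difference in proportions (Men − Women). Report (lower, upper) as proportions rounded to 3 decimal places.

(0.059, 0.113)

SE₁ = √(p̂₁(1−p̂₁)/n₁) = √(0.8740·0.1260/561) = 0.01401; SE₂ = √(0.7880·0.2120/714) = 0.01530.
Independent samples: SE of the difference = √(SE₁² + SE₂²) = √(0.0001962801 + 0.00023409) = 0.02075.
z* for 80% confidence is 1.282, so the margin of error is 1.282 × 0.02075 = 0.02660.
Point estimate p̂₁ − p̂₂ = 0.8740 − 0.7880 = 0.0860.
0.0860 ± 0.02660 → (0.059, 0.113).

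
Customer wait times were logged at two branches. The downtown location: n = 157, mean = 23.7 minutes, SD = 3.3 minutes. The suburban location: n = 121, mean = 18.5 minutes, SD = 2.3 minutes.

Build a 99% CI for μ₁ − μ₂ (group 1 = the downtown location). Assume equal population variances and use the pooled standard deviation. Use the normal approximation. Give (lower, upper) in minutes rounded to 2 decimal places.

(4.29, 6.11)

s_p = √[((n₁−1)s₁² + (n₂−1)s₂²)/(n₁+n₂−2)] = √[(156·3.3² + 120·2.3²)/276] = 2.9078.
SE = 2.9078·√(1/157 + 1/121) = 0.3518.
With z* = 2.576, margin = 2.576 × 0.3518 = 0.9062.
x̄₁ − x̄₂ = 23.7 − 18.5 = 5.2000; interval 5.2000 ± 0.9062 = (4.29, 6.11).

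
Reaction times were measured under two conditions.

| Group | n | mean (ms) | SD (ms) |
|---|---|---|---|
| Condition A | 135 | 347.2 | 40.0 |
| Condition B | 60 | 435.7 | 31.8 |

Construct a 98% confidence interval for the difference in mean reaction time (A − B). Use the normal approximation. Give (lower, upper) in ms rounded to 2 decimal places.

(-100.96, -76.04)

SE₁ = s₁/√n₁ = 40.0/√135 = 3.4427; SE₂ = 31.8/√60 = 4.1054.
Independent samples, unequal variances: SE_diff = √(SE₁² + SE₂²) = √(11.85218329 + 16.85430916) = 5.3578.
z* = 2.326, so margin of error = 2.326 × 5.3578 = 12.4622.
Difference in means = 347.2 − 435.7 = -88.5000.
-88.5000 ± 12.4622 → (-100.96, -76.04).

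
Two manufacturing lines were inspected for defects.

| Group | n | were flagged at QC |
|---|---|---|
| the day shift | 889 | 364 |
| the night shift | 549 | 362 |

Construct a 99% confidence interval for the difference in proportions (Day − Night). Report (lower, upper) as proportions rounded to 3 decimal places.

First, p̂₁ = 364/889 = 0.4094; p̂₂ = 362/549 = 0.6594.
The two standard errors are √(0.4094×0.5906/889) = 0.01649 and √(0.6594×0.3406/549) = 0.02023.
Because the samples are independent, SE_diff = √(0.01649² + 0.02023²) = 0.02610.
Using z* = 2.576 for 99%, ME = 2.576 × 0.02610 = 0.06723.
p̂₁ − p̂₂ = -0.2500; interval -0.2500 ± 0.06723 gives (-0.317, -0.183).

(-0.317, -0.183)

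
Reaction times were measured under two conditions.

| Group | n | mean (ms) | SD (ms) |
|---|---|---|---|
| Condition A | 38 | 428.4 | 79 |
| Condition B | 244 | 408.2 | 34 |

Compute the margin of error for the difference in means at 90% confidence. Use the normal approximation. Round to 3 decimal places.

21.383

Standard errors of each mean: 79/√38 = 12.8155 and 34/√244 = 2.1766.
SE(x̄₁ − x̄₂) = √(12.8155² + 2.1766²) = 12.9990 for independent samples with unequal variances.
With z* = 1.645, the margin is 1.645 × 12.9990 = 21.3834.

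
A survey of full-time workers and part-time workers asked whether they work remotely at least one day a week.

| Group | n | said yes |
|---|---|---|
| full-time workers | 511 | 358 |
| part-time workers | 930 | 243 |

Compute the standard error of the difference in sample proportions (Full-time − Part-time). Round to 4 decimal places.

0.0249

p̂₁ = 358/511 = 0.7006 and p̂₂ = 243/930 = 0.2613.
SE₁ = √(p̂₁(1−p̂₁)/n₁) = √(0.7006·0.2994/511) = 0.02026; SE₂ = √(0.2613·0.7387/930) = 0.01441.
Independent samples: SE of the difference = √(SE₁² + SE₂²) = √(0.0004104676 + 0.0002076481) = 0.02486.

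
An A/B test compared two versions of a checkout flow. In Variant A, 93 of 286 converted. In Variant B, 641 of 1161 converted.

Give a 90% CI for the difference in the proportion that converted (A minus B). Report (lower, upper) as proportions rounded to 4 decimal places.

First, p̂₁ = 93/286 = 0.3252; p̂₂ = 641/1161 = 0.5521.
The two standard errors are √(0.3252×0.6748/286) = 0.02770 and √(0.5521×0.4479/1161) = 0.01459.
Because the samples are independent, SE_diff = √(0.02770² + 0.01459²) = 0.03131.
Using z* = 1.645 for 90%, ME = 1.645 × 0.03131 = 0.05150.
p̂₁ − p̂₂ = -0.2269; interval -0.2269 ± 0.05150 gives (-0.2784, -0.1754).

(-0.2784, -0.1754)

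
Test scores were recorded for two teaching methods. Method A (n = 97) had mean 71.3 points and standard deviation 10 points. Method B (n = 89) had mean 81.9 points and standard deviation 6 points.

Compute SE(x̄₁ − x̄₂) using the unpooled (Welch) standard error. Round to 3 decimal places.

Per-group SEs: s₁/√n₁ = 10/√97 = 1.0153, s₂/√n₂ = 6/√89 = 0.6360.
Unpooled SE of the difference: √(1.03083409 + 0.404496) = 1.1981.

1.198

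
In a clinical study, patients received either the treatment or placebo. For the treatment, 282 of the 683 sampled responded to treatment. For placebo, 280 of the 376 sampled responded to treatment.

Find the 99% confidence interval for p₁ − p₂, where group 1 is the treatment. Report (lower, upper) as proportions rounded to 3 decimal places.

(-0.407, -0.256)

First, p̂₁ = 282/683 = 0.4129; p̂₂ = 280/376 = 0.7447.
The two standard errors are √(0.4129×0.5871/683) = 0.01884 and √(0.7447×0.2553/376) = 0.02249.
Because the samples are independent, SE_diff = √(0.01884² + 0.02249²) = 0.02934.
Using z* = 2.576 for 99%, ME = 2.576 × 0.02934 = 0.07558.
p̂₁ − p̂₂ = -0.3318; interval -0.3318 ± 0.07558 gives (-0.407, -0.256).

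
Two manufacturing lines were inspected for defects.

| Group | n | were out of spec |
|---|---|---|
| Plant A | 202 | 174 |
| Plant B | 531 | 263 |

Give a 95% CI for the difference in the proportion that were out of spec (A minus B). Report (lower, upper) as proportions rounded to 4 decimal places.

Sample proportions: 174/202 = 0.8614, 263/531 = 0.4953.
Each SE is √(p̂(1−p̂)/n): √(0.8614·0.1386/202) = 0.02431 and √(0.4953·0.5047/531) = 0.02170.
SE(p̂₁ − p̂₂) = √(SE₁² + SE₂²) = √(0.0005909761 + 0.00047089) = 0.03259, since the two samples are independent.
At 95% confidence z* = 1.960; margin = 1.960 × 0.03259 = 0.06388.
The difference is 0.8614 − 0.4953 = 0.3661, so the interval is 0.3661 ± 0.06388 = (0.3022, 0.4300).

(0.3022, 0.4300)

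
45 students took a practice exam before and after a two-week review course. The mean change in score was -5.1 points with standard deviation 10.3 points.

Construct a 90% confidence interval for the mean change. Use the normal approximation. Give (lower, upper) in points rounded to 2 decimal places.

(-7.63, -2.57)

This is a matched-pairs design, so SE = s_d/√n = 10.3/√45 = 1.5354.
Margin = 1.645 × 1.5354 = 2.5257; the interval is -5.1 ± 2.5257 = (-7.63, -2.57).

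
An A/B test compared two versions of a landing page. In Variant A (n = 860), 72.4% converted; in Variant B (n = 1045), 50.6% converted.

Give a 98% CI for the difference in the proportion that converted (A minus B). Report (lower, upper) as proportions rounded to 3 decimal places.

Each SE is √(p̂(1−p̂)/n): √(0.7240·0.2760/860) = 0.01524 and √(0.5060·0.4940/1045) = 0.01547.
SE(p̂₁ − p̂₂) = √(SE₁² + SE₂²) = √(0.0002322576 + 0.0002393209) = 0.02172, since the two samples are independent.
At 98% confidence z* = 2.326; margin = 2.326 × 0.02172 = 0.05052.
The difference is 0.7240 − 0.5060 = 0.2180, so the interval is 0.2180 ± 0.05052 = (0.167, 0.269).

(0.167, 0.269)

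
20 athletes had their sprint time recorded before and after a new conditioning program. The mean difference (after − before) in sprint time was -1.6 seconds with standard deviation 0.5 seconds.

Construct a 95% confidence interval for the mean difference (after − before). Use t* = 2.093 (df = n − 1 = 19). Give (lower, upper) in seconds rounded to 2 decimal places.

Paired design: SE = s_d/√n = 0.5/√20 = 0.1118.
t* = 2.093; margin of error = 2.093 × 0.1118 = 0.2340.
-1.6 ± 0.2340 → (-1.83, -1.37).

(-1.83, -1.37)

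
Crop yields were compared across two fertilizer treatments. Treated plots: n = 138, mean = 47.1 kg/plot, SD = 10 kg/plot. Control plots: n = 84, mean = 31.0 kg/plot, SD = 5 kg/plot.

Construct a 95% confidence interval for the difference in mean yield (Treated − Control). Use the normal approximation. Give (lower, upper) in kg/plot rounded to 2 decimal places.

Standard errors of each mean: 10/√138 = 0.8513 and 5/√84 = 0.5455.
SE(x̄₁ − x̄₂) = √(0.8513² + 0.5455²) = 1.0111 for independent samples with unequal variances.
With z* = 1.960, the margin is 1.960 × 1.0111 = 1.9818.
x̄₁ − x̄₂ = 47.1 − 31.0 = 16.1000; the interval is 16.1000 ± 1.9818 = (14.12, 18.08).

(14.12, 18.08)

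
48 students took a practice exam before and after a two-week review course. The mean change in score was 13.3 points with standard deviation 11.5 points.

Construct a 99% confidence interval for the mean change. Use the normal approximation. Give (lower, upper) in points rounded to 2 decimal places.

Paired design: SE = s_d/√n = 11.5/√48 = 1.6599.
z* = 2.576; margin of error = 2.576 × 1.6599 = 4.2759.
13.3 ± 4.2759 → (9.02, 17.58).

(9.02, 17.58)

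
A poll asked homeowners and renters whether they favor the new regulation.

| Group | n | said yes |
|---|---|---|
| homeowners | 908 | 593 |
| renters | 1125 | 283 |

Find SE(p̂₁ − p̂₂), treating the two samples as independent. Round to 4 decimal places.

p̂₁ = 593/908 = 0.6531 and p̂₂ = 283/1125 = 0.2516.
SE₁ = √(p̂₁(1−p̂₁)/n₁) = √(0.6531·0.3469/908) = 0.01580; SE₂ = √(0.2516·0.7484/1125) = 0.01294.
Independent samples: SE of the difference = √(SE₁² + SE₂²) = √(0.00024964 + 0.0001674436) = 0.02042.

0.0204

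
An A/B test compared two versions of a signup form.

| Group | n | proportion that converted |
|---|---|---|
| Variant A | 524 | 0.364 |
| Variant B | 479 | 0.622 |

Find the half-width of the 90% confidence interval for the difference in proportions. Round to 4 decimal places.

0.0502

SE₁ = √(p̂₁(1−p̂₁)/n₁) = √(0.3640·0.6360/524) = 0.02102; SE₂ = √(0.6220·0.3780/479) = 0.02216.
Independent samples: SE of the difference = √(SE₁² + SE₂²) = √(0.0004418404 + 0.0004910656) = 0.03054.
z* for 90% confidence is 1.645, so the margin of error is 1.645 × 0.03054 = 0.05024.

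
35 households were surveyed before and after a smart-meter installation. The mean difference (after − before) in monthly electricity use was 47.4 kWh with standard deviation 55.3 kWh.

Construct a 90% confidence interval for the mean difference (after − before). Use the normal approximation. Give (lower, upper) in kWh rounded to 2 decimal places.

Paired design: SE = s_d/√n = 55.3/√35 = 9.3474.
z* = 1.645; margin of error = 1.645 × 9.3474 = 15.3765.
47.4 ± 15.3765 → (32.02, 62.78).

(32.02, 62.78)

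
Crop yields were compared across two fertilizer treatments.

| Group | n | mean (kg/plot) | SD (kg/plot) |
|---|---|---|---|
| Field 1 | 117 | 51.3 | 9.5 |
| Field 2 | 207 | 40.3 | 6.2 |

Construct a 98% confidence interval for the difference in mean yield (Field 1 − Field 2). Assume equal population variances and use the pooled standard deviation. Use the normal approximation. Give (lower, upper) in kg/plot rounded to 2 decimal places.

s_p = √[((n₁−1)s₁² + (n₂−1)s₂²)/(n₁+n₂−2)] = √[(116·9.5² + 206·6.2²)/322] = 7.5568.
SE = 7.5568·√(1/117 + 1/207) = 0.8740.
With z* = 2.326, margin = 2.326 × 0.8740 = 2.0329.
x̄₁ − x̄₂ = 51.3 − 40.3 = 11.0000; interval 11.0000 ± 2.0329 = (8.97, 13.03).

(8.97, 13.03)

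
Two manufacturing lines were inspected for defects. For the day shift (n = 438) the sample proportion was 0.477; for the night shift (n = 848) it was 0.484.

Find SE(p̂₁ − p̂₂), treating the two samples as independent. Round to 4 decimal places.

Each SE is √(p̂(1−p̂)/n): √(0.4770·0.5230/438) = 0.02387 and √(0.4840·0.5160/848) = 0.01716.
SE(p̂₁ − p̂₂) = √(SE₁² + SE₂²) = √(0.0005697769 + 0.0002944656) = 0.02940, since the two samples are independent.

0.0294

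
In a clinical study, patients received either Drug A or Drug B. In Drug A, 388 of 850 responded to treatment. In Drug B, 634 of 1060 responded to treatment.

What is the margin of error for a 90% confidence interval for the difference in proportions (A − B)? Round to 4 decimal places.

First, p̂₁ = 388/850 = 0.4565; p̂₂ = 634/1060 = 0.5981.
The two standard errors are √(0.4565×0.5435/850) = 0.01708 and √(0.5981×0.4019/1060) = 0.01506.
Because the samples are independent, SE_diff = √(0.01708² + 0.01506²) = 0.02277.
Using z* = 1.645 for 90%, ME = 1.645 × 0.02277 = 0.03746.

0.0375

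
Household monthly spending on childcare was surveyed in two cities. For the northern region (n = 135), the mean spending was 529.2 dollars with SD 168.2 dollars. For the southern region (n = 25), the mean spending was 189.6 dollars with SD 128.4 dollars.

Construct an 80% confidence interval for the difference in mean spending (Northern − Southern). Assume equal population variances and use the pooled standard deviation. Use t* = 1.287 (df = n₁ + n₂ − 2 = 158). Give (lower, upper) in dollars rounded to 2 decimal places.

(293.98, 385.22)

s_p = √[((n₁−1)s₁² + (n₂−1)s₂²)/(n₁+n₂−2)] = √[(134·168.2² + 24·128.4²)/158] = 162.7824.
SE = 162.7824·√(1/135 + 1/25) = 35.4430.
With t* = 1.287, margin = 1.287 × 35.4430 = 45.6151.
x̄₁ − x̄₂ = 529.2 − 189.6 = 339.6000; interval 339.6000 ± 45.6151 = (293.98, 385.22).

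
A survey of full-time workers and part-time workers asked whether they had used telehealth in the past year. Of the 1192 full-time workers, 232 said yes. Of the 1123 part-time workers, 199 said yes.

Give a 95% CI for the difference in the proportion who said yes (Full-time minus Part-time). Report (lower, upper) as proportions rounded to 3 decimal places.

(-0.014, 0.049)

p̂₁ = 232/1192 = 0.1946 and p̂₂ = 199/1123 = 0.1772.
SE₁ = √(p̂₁(1−p̂₁)/n₁) = √(0.1946·0.8054/1192) = 0.01147; SE₂ = √(0.1772·0.8228/1123) = 0.01139.
Independent samples: SE of the difference = √(SE₁² + SE₂²) = √(0.0001315609 + 0.0001297321) = 0.01616.
z* for 95% confidence is 1.960, so the margin of error is 1.960 × 0.01616 = 0.03167.
Point estimate p̂₁ − p̂₂ = 0.1946 − 0.1772 = 0.0174.
0.0174 ± 0.03167 → (-0.014, 0.049).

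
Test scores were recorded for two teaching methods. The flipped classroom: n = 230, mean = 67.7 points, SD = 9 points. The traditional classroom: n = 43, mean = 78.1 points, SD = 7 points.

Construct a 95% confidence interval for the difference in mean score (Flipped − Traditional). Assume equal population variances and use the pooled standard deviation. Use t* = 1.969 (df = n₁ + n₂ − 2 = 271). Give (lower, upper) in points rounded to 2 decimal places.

(-13.25, -7.55)

s_p = √[((n₁−1)s₁² + (n₂−1)s₂²)/(n₁+n₂−2)] = √[(229·9² + 42·7²)/271] = 8.7201.
SE = 8.7201·√(1/230 + 1/43) = 1.4488.
With t* = 1.969, margin = 1.969 × 1.4488 = 2.8527.
x̄₁ − x̄₂ = 67.7 − 78.1 = -10.4000; interval -10.4000 ± 2.8527 = (-13.25, -7.55).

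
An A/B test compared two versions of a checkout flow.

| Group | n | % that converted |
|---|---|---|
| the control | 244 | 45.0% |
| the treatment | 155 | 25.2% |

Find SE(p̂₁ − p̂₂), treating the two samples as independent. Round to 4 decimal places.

SE₁ = √(p̂₁(1−p̂₁)/n₁) = √(0.4500·0.5500/244) = 0.03185; SE₂ = √(0.2520·0.7480/155) = 0.03487.
Independent samples: SE of the difference = √(SE₁² + SE₂²) = √(0.0010144225 + 0.0012159169) = 0.04723.

0.0472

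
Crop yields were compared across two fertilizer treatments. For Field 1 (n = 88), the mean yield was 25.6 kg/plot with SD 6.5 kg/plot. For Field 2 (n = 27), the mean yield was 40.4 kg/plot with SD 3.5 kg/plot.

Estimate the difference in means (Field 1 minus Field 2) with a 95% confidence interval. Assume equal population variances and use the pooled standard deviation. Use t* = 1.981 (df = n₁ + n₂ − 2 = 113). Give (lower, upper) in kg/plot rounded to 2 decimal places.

Pooled variance s_p² = [87·6.5² + 26·3.5²] / (88+27−2) = 35.3473, so s_p = 5.9454.
SE_diff = s_p·√(1/n₁ + 1/n₂) = 5.9454·√(1/88 + 1/27) = 1.3080.
t* = 1.981; margin = 1.981 × 1.3080 = 2.5911.
Difference = 25.6 − 40.4 = -14.8000.
-14.8000 ± 2.5911 → (-17.39, -12.21).

(-17.39, -12.21)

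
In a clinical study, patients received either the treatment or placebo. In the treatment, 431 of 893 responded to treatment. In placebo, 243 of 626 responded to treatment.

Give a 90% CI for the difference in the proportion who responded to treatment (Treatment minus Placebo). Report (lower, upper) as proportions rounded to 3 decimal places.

p̂₁ = 431/893 = 0.4826 and p̂₂ = 243/626 = 0.3882.
SE₁ = √(p̂₁(1−p̂₁)/n₁) = √(0.4826·0.5174/893) = 0.01672; SE₂ = √(0.3882·0.6118/626) = 0.01948.
Independent samples: SE of the difference = √(SE₁² + SE₂²) = √(0.0002795584 + 0.0003794704) = 0.02567.
z* for 90% confidence is 1.645, so the margin of error is 1.645 × 0.02567 = 0.04223.
Point estimate p̂₁ − p̂₂ = 0.4826 − 0.3882 = 0.0944.
0.0944 ± 0.04223 → (0.052, 0.137).

(0.052, 0.137)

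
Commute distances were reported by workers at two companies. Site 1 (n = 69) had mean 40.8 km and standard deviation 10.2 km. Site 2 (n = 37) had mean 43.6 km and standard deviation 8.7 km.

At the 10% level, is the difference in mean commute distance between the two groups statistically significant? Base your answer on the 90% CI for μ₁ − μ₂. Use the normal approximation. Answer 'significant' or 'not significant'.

Per-group SEs: s₁/√n₁ = 10.2/√69 = 1.2279, s₂/√n₂ = 8.7/√37 = 1.4303.
Unpooled SE of the difference: √(1.50773841 + 2.04575809) = 1.8851.
Margin of error = z* · SE = 1.645 × 1.8851 = 3.1010.
x̄₁ − x̄₂ = 40.8 − 43.6 = -2.8000.
CI: -2.8000 ± 3.1010 = (-5.9010, 0.3010).
The interval (-5.9010, 0.3010) contains 0, so the difference is not significant.

not significant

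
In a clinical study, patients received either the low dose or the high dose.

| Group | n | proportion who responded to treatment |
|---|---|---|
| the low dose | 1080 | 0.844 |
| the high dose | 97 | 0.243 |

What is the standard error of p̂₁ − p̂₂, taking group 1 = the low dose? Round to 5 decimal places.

0.04493

Each SE is √(p̂(1−p̂)/n): √(0.8440·0.1560/1080) = 0.01104 and √(0.2430·0.7570/97) = 0.04355.
SE(p̂₁ − p̂₂) = √(SE₁² + SE₂²) = √(0.0001218816 + 0.0018966025) = 0.04493, since the two samples are independent.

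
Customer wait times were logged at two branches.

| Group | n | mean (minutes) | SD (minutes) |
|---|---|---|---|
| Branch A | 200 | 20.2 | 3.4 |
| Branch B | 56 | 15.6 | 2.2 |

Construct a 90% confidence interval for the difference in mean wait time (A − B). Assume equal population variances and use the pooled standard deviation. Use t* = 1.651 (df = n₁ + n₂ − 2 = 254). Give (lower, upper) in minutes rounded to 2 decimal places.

(3.81, 5.39)

s_p = √[((n₁−1)s₁² + (n₂−1)s₂²)/(n₁+n₂−2)] = √[(199·3.4² + 55·2.2²)/254] = 3.1788.
SE = 3.1788·√(1/200 + 1/56) = 0.4806.
With t* = 1.651, margin = 1.651 × 0.4806 = 0.7935.
x̄₁ − x̄₂ = 20.2 − 15.6 = 4.6000; interval 4.6000 ± 0.7935 = (3.81, 5.39).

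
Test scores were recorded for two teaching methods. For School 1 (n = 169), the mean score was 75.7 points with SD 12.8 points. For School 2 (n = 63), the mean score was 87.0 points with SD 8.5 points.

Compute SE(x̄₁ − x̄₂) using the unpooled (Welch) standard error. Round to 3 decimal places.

1.455

SE₁ = s₁/√n₁ = 12.8/√169 = 0.9846; SE₂ = 8.5/√63 = 1.0709.
Independent samples, unequal variances: SE_diff = √(SE₁² + SE₂²) = √(0.96943716 + 1.14682681) = 1.4547.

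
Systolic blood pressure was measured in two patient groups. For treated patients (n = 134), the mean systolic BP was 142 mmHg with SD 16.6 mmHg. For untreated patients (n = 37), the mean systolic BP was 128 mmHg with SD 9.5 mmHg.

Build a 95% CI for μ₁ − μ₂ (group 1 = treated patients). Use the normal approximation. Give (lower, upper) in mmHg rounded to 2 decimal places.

Standard errors of each mean: 16.6/√134 = 1.4340 and 9.5/√37 = 1.5618.
SE(x̄₁ − x̄₂) = √(1.4340² + 1.5618²) = 2.1203 for independent samples with unequal variances.
With z* = 1.960, the margin is 1.960 × 2.1203 = 4.1558.
x̄₁ − x̄₂ = 142 − 128 = 14.0000; the interval is 14.0000 ± 4.1558 = (9.84, 18.16).

(9.84, 18.16)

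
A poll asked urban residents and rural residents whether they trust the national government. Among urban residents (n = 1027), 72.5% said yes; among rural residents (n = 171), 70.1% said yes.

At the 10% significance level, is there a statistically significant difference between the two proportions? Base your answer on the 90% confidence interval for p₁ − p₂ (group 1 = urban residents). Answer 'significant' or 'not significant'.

not significant

Each SE is √(p̂(1−p̂)/n): √(0.7250·0.2750/1027) = 0.01393 and √(0.7010·0.2990/171) = 0.03501.
SE(p̂₁ − p̂₂) = √(SE₁² + SE₂²) = √(0.0001940449 + 0.0012257001) = 0.03768, since the two samples are independent.
At 90% confidence z* = 1.645; margin = 1.645 × 0.03768 = 0.06198.
The difference is 0.7250 − 0.7010 = 0.0240, so the interval is 0.0240 ± 0.06198 = (-0.03798, 0.08598).
The interval (-0.03798, 0.08598) contains 0, so the difference is not significant.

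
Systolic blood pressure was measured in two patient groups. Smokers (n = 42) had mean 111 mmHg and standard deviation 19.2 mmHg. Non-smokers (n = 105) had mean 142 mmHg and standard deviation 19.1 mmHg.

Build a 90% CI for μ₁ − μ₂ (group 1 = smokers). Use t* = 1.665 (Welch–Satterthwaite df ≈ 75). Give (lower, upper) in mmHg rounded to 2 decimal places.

(-36.83, -25.17)

Standard errors of each mean: 19.2/√42 = 2.9626 and 19.1/√105 = 1.8640.
SE(x̄₁ − x̄₂) = √(2.9626² + 1.8640²) = 3.5002 for independent samples with unequal variances.
With t* = 1.665, the margin is 1.665 × 3.5002 = 5.8278.
x̄₁ − x̄₂ = 111 − 142 = -31.0000; the interval is -31.0000 ± 5.8278 = (-36.83, -25.17).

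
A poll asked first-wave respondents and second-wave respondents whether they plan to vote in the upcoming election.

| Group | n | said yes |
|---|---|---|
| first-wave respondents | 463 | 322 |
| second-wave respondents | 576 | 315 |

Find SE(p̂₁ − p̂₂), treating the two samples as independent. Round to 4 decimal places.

First, p̂₁ = 322/463 = 0.6955; p̂₂ = 315/576 = 0.5469.
The two standard errors are √(0.6955×0.3045/463) = 0.02139 and √(0.5469×0.4531/576) = 0.02074.
Because the samples are independent, SE_diff = √(0.02139² + 0.02074²) = 0.02979.

0.0298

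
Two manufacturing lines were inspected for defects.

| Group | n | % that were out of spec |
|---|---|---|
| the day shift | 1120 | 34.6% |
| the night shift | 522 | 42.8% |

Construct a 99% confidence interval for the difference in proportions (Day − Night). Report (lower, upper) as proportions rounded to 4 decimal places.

(-0.1487, -0.0153)

Each SE is √(p̂(1−p̂)/n): √(0.3460·0.6540/1120) = 0.01421 and √(0.4280·0.5720/522) = 0.02166.
SE(p̂₁ − p̂₂) = √(SE₁² + SE₂²) = √(0.0002019241 + 0.0004691556) = 0.02591, since the two samples are independent.
At 99% confidence z* = 2.576; margin = 2.576 × 0.02591 = 0.06674.
The difference is 0.3460 − 0.4280 = -0.0820, so the interval is -0.0820 ± 0.06674 = (-0.1487, -0.0153).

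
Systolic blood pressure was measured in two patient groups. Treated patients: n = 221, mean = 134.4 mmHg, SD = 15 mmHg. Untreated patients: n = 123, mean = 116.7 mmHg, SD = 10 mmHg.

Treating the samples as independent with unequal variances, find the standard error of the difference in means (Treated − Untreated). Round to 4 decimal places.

Per-group SEs: s₁/√n₁ = 15/√221 = 1.0090, s₂/√n₂ = 10/√123 = 0.9017.
Unpooled SE of the difference: √(1.018081 + 0.81306289) = 1.3532.

1.3532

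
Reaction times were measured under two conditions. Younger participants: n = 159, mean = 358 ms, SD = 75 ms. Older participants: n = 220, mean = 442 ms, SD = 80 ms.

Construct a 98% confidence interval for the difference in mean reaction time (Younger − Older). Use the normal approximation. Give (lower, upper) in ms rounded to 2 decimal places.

(-102.68, -65.32)

Per-group SEs: s₁/√n₁ = 75/√159 = 5.9479, s₂/√n₂ = 80/√220 = 5.3936.
Unpooled SE of the difference: √(35.37751441 + 29.09092096) = 8.0292.
Margin of error = z* · SE = 2.326 × 8.0292 = 18.6759.
x̄₁ − x̄₂ = 358 − 442 = -84.0000.
CI: -84.0000 ± 18.6759 = (-102.68, -65.32).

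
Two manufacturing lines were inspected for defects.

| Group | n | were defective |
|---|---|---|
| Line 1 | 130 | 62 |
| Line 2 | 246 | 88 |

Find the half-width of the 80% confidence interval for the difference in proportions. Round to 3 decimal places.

First, p̂₁ = 62/130 = 0.4769; p̂₂ = 88/246 = 0.3577.
The two standard errors are √(0.4769×0.5231/130) = 0.04381 and √(0.3577×0.6423/246) = 0.03056.
Because the samples are independent, SE_diff = √(0.04381² + 0.03056²) = 0.05342.
Using z* = 1.282 for 80%, ME = 1.282 × 0.05342 = 0.06848.

0.068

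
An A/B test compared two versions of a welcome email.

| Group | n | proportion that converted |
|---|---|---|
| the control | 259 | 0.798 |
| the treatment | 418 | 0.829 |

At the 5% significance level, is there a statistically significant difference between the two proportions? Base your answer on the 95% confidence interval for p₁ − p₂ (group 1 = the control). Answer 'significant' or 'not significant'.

not significant

SE₁ = √(p̂₁(1−p̂₁)/n₁) = √(0.7980·0.2020/259) = 0.02495; SE₂ = √(0.8290·0.1710/418) = 0.01842.
Independent samples: SE of the difference = √(SE₁² + SE₂²) = √(0.0006225025 + 0.0003392964) = 0.03101.
z* for 95% confidence is 1.960, so the margin of error is 1.960 × 0.03101 = 0.06078.
Point estimate p̂₁ − p̂₂ = 0.7980 − 0.8290 = -0.0310.
-0.0310 ± 0.06078 → (-0.09178, 0.02978).
The interval (-0.09178, 0.02978) contains 0, so the difference is not significant.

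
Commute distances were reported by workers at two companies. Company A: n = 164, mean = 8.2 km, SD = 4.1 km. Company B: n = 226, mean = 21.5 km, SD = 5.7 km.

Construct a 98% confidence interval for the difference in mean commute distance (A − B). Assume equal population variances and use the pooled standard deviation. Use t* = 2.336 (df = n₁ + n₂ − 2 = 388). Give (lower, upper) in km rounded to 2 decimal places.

s_p = √[((n₁−1)s₁² + (n₂−1)s₂²)/(n₁+n₂−2)] = √[(163·4.1² + 225·5.7²)/388] = 5.0895.
SE = 5.0895·√(1/164 + 1/226) = 0.5221.
With t* = 2.336, margin = 2.336 × 0.5221 = 1.2196.
x̄₁ − x̄₂ = 8.2 − 21.5 = -13.3000; interval -13.3000 ± 1.2196 = (-14.52, -12.08).

(-14.52, -12.08)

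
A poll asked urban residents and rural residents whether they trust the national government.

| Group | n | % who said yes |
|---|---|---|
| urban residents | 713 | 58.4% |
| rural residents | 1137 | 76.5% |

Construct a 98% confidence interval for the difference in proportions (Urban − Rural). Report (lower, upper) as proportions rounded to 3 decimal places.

(-0.233, -0.129)

Each SE is √(p̂(1−p̂)/n): √(0.5840·0.4160/713) = 0.01846 and √(0.7650·0.2350/1137) = 0.01257.
SE(p̂₁ − p̂₂) = √(SE₁² + SE₂²) = √(0.0003407716 + 0.0001580049) = 0.02233, since the two samples are independent.
At 98% confidence z* = 2.326; margin = 2.326 × 0.02233 = 0.05194.
The difference is 0.5840 − 0.7650 = -0.1810, so the interval is -0.1810 ± 0.05194 = (-0.233, -0.129).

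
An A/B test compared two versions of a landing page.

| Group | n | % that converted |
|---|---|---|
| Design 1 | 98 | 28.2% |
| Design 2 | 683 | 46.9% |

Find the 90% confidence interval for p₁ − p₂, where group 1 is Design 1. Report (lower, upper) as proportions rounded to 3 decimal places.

The two standard errors are √(0.2820×0.7180/98) = 0.04545 and √(0.4690×0.5310/683) = 0.01910.
Because the samples are independent, SE_diff = √(0.04545² + 0.01910²) = 0.04930.
Using z* = 1.645 for 90%, ME = 1.645 × 0.04930 = 0.08110.
p̂₁ − p̂₂ = -0.1870; interval -0.1870 ± 0.08110 gives (-0.268, -0.106).

(-0.268, -0.106)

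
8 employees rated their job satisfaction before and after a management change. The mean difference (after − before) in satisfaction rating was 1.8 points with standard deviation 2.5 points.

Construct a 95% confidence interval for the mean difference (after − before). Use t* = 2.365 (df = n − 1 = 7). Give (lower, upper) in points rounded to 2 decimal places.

(-0.29, 3.89)

Paired design: SE = s_d/√n = 2.5/√8 = 0.8839.
t* = 2.365; margin of error = 2.365 × 0.8839 = 2.0904.
1.8 ± 2.0904 → (-0.29, 3.89).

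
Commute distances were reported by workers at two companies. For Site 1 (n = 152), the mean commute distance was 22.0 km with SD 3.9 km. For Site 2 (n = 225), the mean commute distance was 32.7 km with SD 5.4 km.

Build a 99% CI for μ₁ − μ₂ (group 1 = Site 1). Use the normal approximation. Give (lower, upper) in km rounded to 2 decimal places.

(-11.93, -9.47)

SE₁ = s₁/√n₁ = 3.9/√152 = 0.3163; SE₂ = 5.4/√225 = 0.3600.
Independent samples, unequal variances: SE_diff = √(SE₁² + SE₂²) = √(0.10004569 + 0.1296) = 0.4792.
z* = 2.576, so margin of error = 2.576 × 0.4792 = 1.2344.
Difference in means = 22.0 − 32.7 = -10.7000.
-10.7000 ± 1.2344 → (-11.93, -9.47).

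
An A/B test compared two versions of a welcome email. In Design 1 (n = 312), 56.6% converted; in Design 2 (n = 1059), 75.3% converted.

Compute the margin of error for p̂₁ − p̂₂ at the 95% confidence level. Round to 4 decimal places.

0.0608

Each SE is √(p̂(1−p̂)/n): √(0.5660·0.4340/312) = 0.02806 and √(0.7530·0.2470/1059) = 0.01325.
SE(p̂₁ − p̂₂) = √(SE₁² + SE₂²) = √(0.0007873636 + 0.0001755625) = 0.03103, since the two samples are independent.
At 95% confidence z* = 1.960; margin = 1.960 × 0.03103 = 0.06082.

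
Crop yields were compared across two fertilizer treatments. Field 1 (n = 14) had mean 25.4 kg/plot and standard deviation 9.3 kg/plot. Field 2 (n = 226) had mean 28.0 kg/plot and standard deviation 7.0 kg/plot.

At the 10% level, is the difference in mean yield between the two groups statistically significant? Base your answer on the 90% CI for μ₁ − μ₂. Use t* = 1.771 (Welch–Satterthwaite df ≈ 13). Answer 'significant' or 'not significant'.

SE₁ = s₁/√n₁ = 9.3/√14 = 2.4855; SE₂ = 7.0/√226 = 0.4656.
Independent samples, unequal variances: SE_diff = √(SE₁² + SE₂²) = √(6.17771025 + 0.21678336) = 2.5287.
t* = 1.771, so margin of error = 1.771 × 2.5287 = 4.4783.
Difference in means = 25.4 − 28.0 = -2.6000.
-2.6000 ± 4.4783 → (-7.0783, 1.8783).
The interval (-7.0783, 1.8783) contains 0, so the difference is not significant.

not significant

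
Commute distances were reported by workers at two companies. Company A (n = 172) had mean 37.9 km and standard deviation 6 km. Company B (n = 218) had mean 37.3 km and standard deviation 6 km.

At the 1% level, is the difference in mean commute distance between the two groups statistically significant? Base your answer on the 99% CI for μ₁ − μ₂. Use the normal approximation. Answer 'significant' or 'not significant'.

Per-group SEs: s₁/√n₁ = 6/√172 = 0.4575, s₂/√n₂ = 6/√218 = 0.4064.
Unpooled SE of the difference: √(0.20930625 + 0.16516096) = 0.6119.
Margin of error = z* · SE = 2.576 × 0.6119 = 1.5763.
x̄₁ − x̄₂ = 37.9 − 37.3 = 0.6000.
CI: 0.6000 ± 1.5763 = (-0.9763, 2.1763).
The interval (-0.9763, 2.1763) contains 0, so the difference is not significant.

not significant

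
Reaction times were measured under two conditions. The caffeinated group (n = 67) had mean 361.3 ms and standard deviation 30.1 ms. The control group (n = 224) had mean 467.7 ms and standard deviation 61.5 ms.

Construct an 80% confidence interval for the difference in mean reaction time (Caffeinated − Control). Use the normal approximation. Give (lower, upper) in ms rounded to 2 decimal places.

(-113.47, -99.33)

Per-group SEs: s₁/√n₁ = 30.1/√67 = 3.6773, s₂/√n₂ = 61.5/√224 = 4.1091.
Unpooled SE of the difference: √(13.52253529 + 16.88470281) = 5.5143.
Margin of error = z* · SE = 1.282 × 5.5143 = 7.0693.
x̄₁ − x̄₂ = 361.3 − 467.7 = -106.4000.
CI: -106.4000 ± 7.0693 = (-113.47, -99.33).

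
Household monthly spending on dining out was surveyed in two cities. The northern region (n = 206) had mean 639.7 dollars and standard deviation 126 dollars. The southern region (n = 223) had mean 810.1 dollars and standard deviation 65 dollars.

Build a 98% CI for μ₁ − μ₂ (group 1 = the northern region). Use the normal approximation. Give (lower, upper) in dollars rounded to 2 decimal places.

Standard errors of each mean: 126/√206 = 8.7788 and 65/√223 = 4.3527.
SE(x̄₁ − x̄₂) = √(8.7788² + 4.3527²) = 9.7986 for independent samples with unequal variances.
With z* = 2.326, the margin is 2.326 × 9.7986 = 22.7915.
x̄₁ − x̄₂ = 639.7 − 810.1 = -170.4000; the interval is -170.4000 ± 22.7915 = (-193.19, -147.61).

(-193.19, -147.61)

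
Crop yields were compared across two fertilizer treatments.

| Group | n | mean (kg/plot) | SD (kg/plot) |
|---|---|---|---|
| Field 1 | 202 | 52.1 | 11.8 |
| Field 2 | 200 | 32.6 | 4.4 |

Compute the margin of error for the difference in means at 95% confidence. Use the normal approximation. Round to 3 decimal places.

Standard errors of each mean: 11.8/√202 = 0.8302 and 4.4/√200 = 0.3111.
SE(x̄₁ − x̄₂) = √(0.8302² + 0.3111²) = 0.8866 for independent samples with unequal variances.
With z* = 1.960, the margin is 1.960 × 0.8866 = 1.7377.

1.738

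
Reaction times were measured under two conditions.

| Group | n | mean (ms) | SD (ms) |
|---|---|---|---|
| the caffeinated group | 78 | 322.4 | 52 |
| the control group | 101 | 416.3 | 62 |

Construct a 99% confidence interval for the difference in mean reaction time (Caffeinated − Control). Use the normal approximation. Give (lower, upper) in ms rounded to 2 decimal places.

SE₁ = s₁/√n₁ = 52/√78 = 5.8878; SE₂ = 62/√101 = 6.1692.
Independent samples, unequal variances: SE_diff = √(SE₁² + SE₂²) = √(34.66618884 + 38.05902864) = 8.5279.
z* = 2.576, so margin of error = 2.576 × 8.5279 = 21.9679.
Difference in means = 322.4 − 416.3 = -93.9000.
-93.9000 ± 21.9679 → (-115.87, -71.93).

(-115.87, -71.93)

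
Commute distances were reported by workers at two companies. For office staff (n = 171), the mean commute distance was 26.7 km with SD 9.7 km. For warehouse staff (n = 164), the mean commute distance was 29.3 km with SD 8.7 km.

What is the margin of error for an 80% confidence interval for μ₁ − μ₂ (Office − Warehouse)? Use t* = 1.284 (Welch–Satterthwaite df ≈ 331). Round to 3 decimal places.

1.292

Per-group SEs: s₁/√n₁ = 9.7/√171 = 0.7418, s₂/√n₂ = 8.7/√164 = 0.6794.
Unpooled SE of the difference: √(0.55026724 + 0.46158436) = 1.0059.
Margin of error = t* · SE = 1.284 × 1.0059 = 1.2916.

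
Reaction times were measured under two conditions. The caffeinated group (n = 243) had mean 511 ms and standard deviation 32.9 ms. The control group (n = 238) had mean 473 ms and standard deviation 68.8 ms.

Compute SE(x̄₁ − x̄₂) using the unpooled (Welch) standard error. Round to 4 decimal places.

SE₁ = s₁/√n₁ = 32.9/√243 = 2.1105; SE₂ = 68.8/√238 = 4.4596.
Independent samples, unequal variances: SE_diff = √(SE₁² + SE₂²) = √(4.45421025 + 19.88803216) = 4.9338.

4.9338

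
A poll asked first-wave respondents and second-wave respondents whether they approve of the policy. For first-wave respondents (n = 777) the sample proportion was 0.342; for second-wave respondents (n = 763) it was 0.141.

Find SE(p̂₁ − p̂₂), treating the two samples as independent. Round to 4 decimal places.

The two standard errors are √(0.3420×0.6580/777) = 0.01702 and √(0.1410×0.8590/763) = 0.01260.
Because the samples are independent, SE_diff = √(0.01702² + 0.01260²) = 0.02118.

0.0212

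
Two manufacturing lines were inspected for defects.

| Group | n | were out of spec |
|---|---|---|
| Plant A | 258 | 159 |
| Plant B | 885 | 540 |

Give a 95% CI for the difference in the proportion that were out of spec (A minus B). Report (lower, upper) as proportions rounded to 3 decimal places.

(-0.061, 0.074)

First, p̂₁ = 159/258 = 0.6163; p̂₂ = 540/885 = 0.6102.
The two standard errors are √(0.6163×0.3837/258) = 0.03027 and √(0.6102×0.3898/885) = 0.01639.
Because the samples are independent, SE_diff = √(0.03027² + 0.01639²) = 0.03442.
Using z* = 1.960 for 95%, ME = 1.960 × 0.03442 = 0.06746.
p̂₁ − p̂₂ = 0.0061; interval 0.0061 ± 0.06746 gives (-0.061, 0.074).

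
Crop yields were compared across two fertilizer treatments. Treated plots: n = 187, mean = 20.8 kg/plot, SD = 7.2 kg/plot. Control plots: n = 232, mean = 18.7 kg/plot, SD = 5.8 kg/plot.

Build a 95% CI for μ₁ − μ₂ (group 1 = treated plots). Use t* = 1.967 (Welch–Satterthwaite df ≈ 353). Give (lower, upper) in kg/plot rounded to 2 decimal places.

(0.82, 3.38)

Standard errors of each mean: 7.2/√187 = 0.5265 and 5.8/√232 = 0.3808.
SE(x̄₁ − x̄₂) = √(0.5265² + 0.3808²) = 0.6498 for independent samples with unequal variances.
With t* = 1.967, the margin is 1.967 × 0.6498 = 1.2782.
x̄₁ − x̄₂ = 20.8 − 18.7 = 2.1000; the interval is 2.1000 ± 1.2782 = (0.82, 3.38).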